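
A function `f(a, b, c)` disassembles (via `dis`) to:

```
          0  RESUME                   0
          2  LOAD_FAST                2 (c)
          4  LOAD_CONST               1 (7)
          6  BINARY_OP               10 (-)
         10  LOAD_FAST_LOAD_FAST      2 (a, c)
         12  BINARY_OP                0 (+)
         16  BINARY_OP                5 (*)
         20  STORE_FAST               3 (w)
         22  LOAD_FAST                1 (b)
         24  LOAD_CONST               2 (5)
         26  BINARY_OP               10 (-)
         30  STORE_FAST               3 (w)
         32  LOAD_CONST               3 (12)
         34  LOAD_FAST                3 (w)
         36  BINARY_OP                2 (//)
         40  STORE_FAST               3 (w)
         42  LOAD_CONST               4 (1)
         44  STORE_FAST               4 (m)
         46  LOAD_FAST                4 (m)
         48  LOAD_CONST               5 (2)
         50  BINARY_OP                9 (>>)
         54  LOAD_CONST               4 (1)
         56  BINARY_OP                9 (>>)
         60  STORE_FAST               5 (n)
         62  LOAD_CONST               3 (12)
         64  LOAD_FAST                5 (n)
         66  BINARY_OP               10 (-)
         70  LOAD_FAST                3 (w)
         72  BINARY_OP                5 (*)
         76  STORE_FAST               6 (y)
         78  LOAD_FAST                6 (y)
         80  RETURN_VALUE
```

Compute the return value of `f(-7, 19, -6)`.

0

LOAD_FAST c → push -6. Stack: [-6]
LOAD_CONST → push 7. Stack: [-6, 7]
BINARY_OP - → -6 - 7 = -13. Stack: [-13]
LOAD_FAST_LOAD_FAST a,c → push -7,-6. Stack: [-13, -7, -6]
BINARY_OP + → -7 + -6 = -13. Stack: [-13, -13]
BINARY_OP * → -13 * -13 = 169. Stack: [169]
STORE_FAST w → w=169. Stack: []
LOAD_FAST b → push 19. Stack: [19]
LOAD_CONST → push 5. Stack: [19, 5]
BINARY_OP - → 19 - 5 = 14. Stack: [14]
STORE_FAST w → w=14. Stack: []
LOAD_CONST → push 12. Stack: [12]
LOAD_FAST w → push 14. Stack: [12, 14]
BINARY_OP // → 12 // 14 = 0. Stack: [0]
STORE_FAST w → w=0. Stack: []
LOAD_CONST → push 1. Stack: [1]
STORE_FAST m → m=1. Stack: []
LOAD_FAST m → push 1. Stack: [1]
LOAD_CONST → push 2. Stack: [1, 2]
BINARY_OP >> → 1 >> 2 = 0. Stack: [0]
LOAD_CONST → push 1. Stack: [0, 1]
BINARY_OP >> → 0 >> 1 = 0. Stack: [0]
STORE_FAST n → n=0. Stack: []
LOAD_CONST → push 12. Stack: [12]
LOAD_FAST n → push 0. Stack: [12, 0]
BINARY_OP - → 12 - 0 = 12. Stack: [12]
LOAD_FAST w → push 0. Stack: [12, 0]
BINARY_OP * → 12 * 0 = 0. Stack: [0]
STORE_FAST y → y=0. Stack: []
LOAD_FAST y → push 0. Stack: [0]
RETURN_VALUE → return 0.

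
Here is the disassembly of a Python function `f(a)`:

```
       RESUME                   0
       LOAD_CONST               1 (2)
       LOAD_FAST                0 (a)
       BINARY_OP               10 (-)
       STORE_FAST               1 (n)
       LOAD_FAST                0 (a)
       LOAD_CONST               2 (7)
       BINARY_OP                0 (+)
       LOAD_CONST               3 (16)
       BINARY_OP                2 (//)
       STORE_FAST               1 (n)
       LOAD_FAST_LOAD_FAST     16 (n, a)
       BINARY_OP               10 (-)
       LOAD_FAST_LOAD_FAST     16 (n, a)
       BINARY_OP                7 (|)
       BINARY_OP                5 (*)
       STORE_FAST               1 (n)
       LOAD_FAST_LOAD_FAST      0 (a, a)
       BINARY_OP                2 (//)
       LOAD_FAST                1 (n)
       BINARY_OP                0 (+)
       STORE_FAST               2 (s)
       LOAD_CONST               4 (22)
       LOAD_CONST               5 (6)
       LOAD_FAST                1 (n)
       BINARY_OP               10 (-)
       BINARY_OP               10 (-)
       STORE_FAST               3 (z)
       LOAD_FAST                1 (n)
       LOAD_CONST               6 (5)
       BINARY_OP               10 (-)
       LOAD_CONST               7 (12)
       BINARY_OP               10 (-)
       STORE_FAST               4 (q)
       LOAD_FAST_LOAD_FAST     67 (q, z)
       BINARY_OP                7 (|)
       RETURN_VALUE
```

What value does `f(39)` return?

-1427

LOAD_CONST → push 2. Stack: [2]
LOAD_FAST a → push 39. Stack: [2, 39]
BINARY_OP - → 2 - 39 = -37. Stack: [-37]
STORE_FAST n → n=-37. Stack: []
LOAD_FAST a → push 39. Stack: [39]
LOAD_CONST → push 7. Stack: [39, 7]
BINARY_OP + → 39 + 7 = 46. Stack: [46]
LOAD_CONST → push 16. Stack: [46, 16]
BINARY_OP // → 46 // 16 = 2. Stack: [2]
STORE_FAST n → n=2. Stack: []
LOAD_FAST_LOAD_FAST n,a → push 2,39. Stack: [2, 39]
BINARY_OP - → 2 - 39 = -37. Stack: [-37]
LOAD_FAST_LOAD_FAST n,a → push 2,39. Stack: [-37, 2, 39]
BINARY_OP | → 2 | 39 = 39. Stack: [-37, 39]
BINARY_OP * → -37 * 39 = -1443. Stack: [-1443]
STORE_FAST n → n=-1443. Stack: []
LOAD_FAST_LOAD_FAST a,a → push 39,39. Stack: [39, 39]
BINARY_OP // → 39 // 39 = 1. Stack: [1]
LOAD_FAST n → push -1443. Stack: [1, -1443]
BINARY_OP + → 1 + -1443 = -1442. Stack: [-1442]
STORE_FAST s → s=-1442. Stack: []
LOAD_CONST → push 22. Stack: [22]
LOAD_CONST → push 6. Stack: [22, 6]
LOAD_FAST n → push -1443. Stack: [22, 6, -1443]
BINARY_OP - → 6 - -1443 = 1449. Stack: [22, 1449]
BINARY_OP - → 22 - 1449 = -1427. Stack: [-1427]
STORE_FAST z → z=-1427. Stack: []
LOAD_FAST n → push -1443. Stack: [-1443]
LOAD_CONST → push 5. Stack: [-1443, 5]
BINARY_OP - → -1443 - 5 = -1448. Stack: [-1448]
LOAD_CONST → push 12. Stack: [-1448, 12]
BINARY_OP - → -1448 - 12 = -1460. Stack: [-1460]
STORE_FAST q → q=-1460. Stack: []
LOAD_FAST_LOAD_FAST q,z → push -1460,-1427. Stack: [-1460, -1427]
BINARY_OP | → -1460 | -1427 = -1427. Stack: [-1427]
RETURN_VALUE → return -1427.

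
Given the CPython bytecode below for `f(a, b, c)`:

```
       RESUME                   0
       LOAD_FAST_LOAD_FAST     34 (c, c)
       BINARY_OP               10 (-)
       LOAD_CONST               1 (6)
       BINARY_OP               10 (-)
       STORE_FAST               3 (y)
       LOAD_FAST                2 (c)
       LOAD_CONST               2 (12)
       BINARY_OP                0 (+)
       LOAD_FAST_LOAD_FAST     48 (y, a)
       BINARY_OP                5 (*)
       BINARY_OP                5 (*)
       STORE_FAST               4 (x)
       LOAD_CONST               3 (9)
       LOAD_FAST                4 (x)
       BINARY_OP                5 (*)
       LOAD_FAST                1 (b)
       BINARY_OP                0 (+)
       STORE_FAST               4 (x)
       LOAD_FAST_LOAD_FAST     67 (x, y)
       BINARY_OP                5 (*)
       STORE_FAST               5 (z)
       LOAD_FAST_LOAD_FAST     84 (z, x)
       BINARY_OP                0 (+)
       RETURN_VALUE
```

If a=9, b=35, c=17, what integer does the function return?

70295

LOAD_FAST_LOAD_FAST c,c → push 17,17. Stack: [17, 17]
BINARY_OP - → 17 - 17 = 0. Stack: [0]
LOAD_CONST → push 6. Stack: [0, 6]
BINARY_OP - → 0 - 6 = -6. Stack: [-6]
STORE_FAST y → y=-6. Stack: []
LOAD_FAST c → push 17. Stack: [17]
LOAD_CONST → push 12. Stack: [17, 12]
BINARY_OP + → 17 + 12 = 29. Stack: [29]
LOAD_FAST_LOAD_FAST y,a → push -6,9. Stack: [29, -6, 9]
BINARY_OP * → -6 * 9 = -54. Stack: [29, -54]
BINARY_OP * → 29 * -54 = -1566. Stack: [-1566]
STORE_FAST x → x=-1566. Stack: []
LOAD_CONST → push 9. Stack: [9]
LOAD_FAST x → push -1566. Stack: [9, -1566]
BINARY_OP * → 9 * -1566 = -14094. Stack: [-14094]
LOAD_FAST b → push 35. Stack: [-14094, 35]
BINARY_OP + → -14094 + 35 = -14059. Stack: [-14059]
STORE_FAST x → x=-14059. Stack: []
LOAD_FAST_LOAD_FAST x,y → push -14059,-6. Stack: [-14059, -6]
BINARY_OP * → -14059 * -6 = 84354. Stack: [84354]
STORE_FAST z → z=84354. Stack: []
LOAD_FAST_LOAD_FAST z,x → push 84354,-14059. Stack: [84354, -14059]
BINARY_OP + → 84354 + -14059 = 70295. Stack: [70295]
RETURN_VALUE → return 70295.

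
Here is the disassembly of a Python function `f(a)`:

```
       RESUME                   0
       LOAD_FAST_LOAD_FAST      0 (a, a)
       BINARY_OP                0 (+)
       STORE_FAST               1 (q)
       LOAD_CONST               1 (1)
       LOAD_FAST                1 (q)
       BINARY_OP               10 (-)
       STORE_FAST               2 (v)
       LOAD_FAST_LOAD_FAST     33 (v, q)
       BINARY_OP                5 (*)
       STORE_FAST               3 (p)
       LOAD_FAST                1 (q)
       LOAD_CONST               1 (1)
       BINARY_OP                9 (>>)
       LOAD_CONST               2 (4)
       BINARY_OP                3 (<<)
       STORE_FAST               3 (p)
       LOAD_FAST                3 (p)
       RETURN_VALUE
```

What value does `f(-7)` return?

LOAD_FAST_LOAD_FAST a,a → push -7,-7. Stack: [-7, -7]
BINARY_OP + → -7 + -7 = -14. Stack: [-14]
STORE_FAST q → q=-14. Stack: []
LOAD_CONST → push 1. Stack: [1]
LOAD_FAST q → push -14. Stack: [1, -14]
BINARY_OP - → 1 - -14 = 15. Stack: [15]
STORE_FAST v → v=15. Stack: []
LOAD_FAST_LOAD_FAST v,q → push 15,-14. Stack: [15, -14]
BINARY_OP * → 15 * -14 = -210. Stack: [-210]
STORE_FAST p → p=-210. Stack: []
LOAD_FAST q → push -14. Stack: [-14]
LOAD_CONST → push 1. Stack: [-14, 1]
BINARY_OP >> → -14 >> 1 = -7. Stack: [-7]
LOAD_CONST → push 4. Stack: [-7, 4]
BINARY_OP << → -7 << 4 = -112. Stack: [-112]
STORE_FAST p → p=-112. Stack: []
LOAD_FAST p → push -112. Stack: [-112]
RETURN_VALUE → return -112.

-112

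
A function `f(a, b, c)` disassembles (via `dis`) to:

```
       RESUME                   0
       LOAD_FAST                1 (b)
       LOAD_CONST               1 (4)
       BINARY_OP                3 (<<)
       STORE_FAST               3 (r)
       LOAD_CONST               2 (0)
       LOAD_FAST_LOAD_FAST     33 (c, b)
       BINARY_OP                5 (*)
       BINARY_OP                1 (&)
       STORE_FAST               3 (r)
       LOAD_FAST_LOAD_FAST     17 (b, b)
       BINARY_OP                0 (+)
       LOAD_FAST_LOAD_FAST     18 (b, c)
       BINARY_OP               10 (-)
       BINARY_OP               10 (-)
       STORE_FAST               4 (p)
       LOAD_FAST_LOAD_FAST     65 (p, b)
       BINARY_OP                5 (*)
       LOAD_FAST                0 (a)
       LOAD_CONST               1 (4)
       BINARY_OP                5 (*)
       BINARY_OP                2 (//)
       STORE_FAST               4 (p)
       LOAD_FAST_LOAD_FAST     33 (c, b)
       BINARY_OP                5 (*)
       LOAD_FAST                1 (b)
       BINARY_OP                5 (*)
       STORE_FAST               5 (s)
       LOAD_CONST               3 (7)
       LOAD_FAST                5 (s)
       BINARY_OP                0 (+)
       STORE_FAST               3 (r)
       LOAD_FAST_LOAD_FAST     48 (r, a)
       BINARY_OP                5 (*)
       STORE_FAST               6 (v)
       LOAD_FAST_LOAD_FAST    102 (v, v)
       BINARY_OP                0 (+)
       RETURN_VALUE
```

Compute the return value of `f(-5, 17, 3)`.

-8740

LOAD_FAST b → push 17. Stack: [17]
LOAD_CONST → push 4. Stack: [17, 4]
BINARY_OP << → 17 << 4 = 272. Stack: [272]
STORE_FAST r → r=272. Stack: []
LOAD_CONST → push 0. Stack: [0]
LOAD_FAST_LOAD_FAST c,b → push 3,17. Stack: [0, 3, 17]
BINARY_OP * → 3 * 17 = 51. Stack: [0, 51]
BINARY_OP & → 0 & 51 = 0. Stack: [0]
STORE_FAST r → r=0. Stack: []
LOAD_FAST_LOAD_FAST b,b → push 17,17. Stack: [17, 17]
BINARY_OP + → 17 + 17 = 34. Stack: [34]
LOAD_FAST_LOAD_FAST b,c → push 17,3. Stack: [34, 17, 3]
BINARY_OP - → 17 - 3 = 14. Stack: [34, 14]
BINARY_OP - → 34 - 14 = 20. Stack: [20]
STORE_FAST p → p=20. Stack: []
LOAD_FAST_LOAD_FAST p,b → push 20,17. Stack: [20, 17]
BINARY_OP * → 20 * 17 = 340. Stack: [340]
LOAD_FAST a → push -5. Stack: [340, -5]
LOAD_CONST → push 4. Stack: [340, -5, 4]
BINARY_OP * → -5 * 4 = -20. Stack: [340, -20]
BINARY_OP // → 340 // -20 = -17. Stack: [-17]
STORE_FAST p → p=-17. Stack: []
LOAD_FAST_LOAD_FAST c,b → push 3,17. Stack: [3, 17]
BINARY_OP * → 3 * 17 = 51. Stack: [51]
LOAD_FAST b → push 17. Stack: [51, 17]
BINARY_OP * → 51 * 17 = 867. Stack: [867]
STORE_FAST s → s=867. Stack: []
LOAD_CONST → push 7. Stack: [7]
LOAD_FAST s → push 867. Stack: [7, 867]
BINARY_OP + → 7 + 867 = 874. Stack: [874]
STORE_FAST r → r=874. Stack: []
LOAD_FAST_LOAD_FAST r,a → push 874,-5. Stack: [874, -5]
BINARY_OP * → 874 * -5 = -4370. Stack: [-4370]
STORE_FAST v → v=-4370. Stack: []
LOAD_FAST_LOAD_FAST v,v → push -4370,-4370. Stack: [-4370, -4370]
BINARY_OP + → -4370 + -4370 = -8740. Stack: [-8740]
RETURN_VALUE → return -8740.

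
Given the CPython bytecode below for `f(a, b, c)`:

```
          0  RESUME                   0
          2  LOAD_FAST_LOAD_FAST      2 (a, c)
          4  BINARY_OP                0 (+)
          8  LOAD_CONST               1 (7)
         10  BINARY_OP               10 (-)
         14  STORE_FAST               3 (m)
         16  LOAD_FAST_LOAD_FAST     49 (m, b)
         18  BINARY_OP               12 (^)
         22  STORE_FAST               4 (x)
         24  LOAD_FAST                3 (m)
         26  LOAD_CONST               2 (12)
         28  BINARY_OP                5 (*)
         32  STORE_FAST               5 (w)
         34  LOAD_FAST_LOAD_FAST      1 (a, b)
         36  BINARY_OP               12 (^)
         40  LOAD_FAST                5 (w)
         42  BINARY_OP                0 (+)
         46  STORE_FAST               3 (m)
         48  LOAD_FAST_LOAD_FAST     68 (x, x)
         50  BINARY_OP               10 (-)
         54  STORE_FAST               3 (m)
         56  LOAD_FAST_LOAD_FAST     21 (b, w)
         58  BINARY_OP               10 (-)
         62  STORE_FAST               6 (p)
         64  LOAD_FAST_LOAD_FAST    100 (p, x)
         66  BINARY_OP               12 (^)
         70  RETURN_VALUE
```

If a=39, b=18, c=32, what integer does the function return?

LOAD_FAST_LOAD_FAST a,c → push 39,32. Stack: [39, 32]
BINARY_OP + → 39 + 32 = 71. Stack: [71]
LOAD_CONST → push 7. Stack: [71, 7]
BINARY_OP - → 71 - 7 = 64. Stack: [64]
STORE_FAST m → m=64. Stack: []
LOAD_FAST_LOAD_FAST m,b → push 64,18. Stack: [64, 18]
BINARY_OP ^ → 64 ^ 18 = 82. Stack: [82]
STORE_FAST x → x=82. Stack: []
LOAD_FAST m → push 64. Stack: [64]
LOAD_CONST → push 12. Stack: [64, 12]
BINARY_OP * → 64 * 12 = 768. Stack: [768]
STORE_FAST w → w=768. Stack: []
LOAD_FAST_LOAD_FAST a,b → push 39,18. Stack: [39, 18]
BINARY_OP ^ → 39 ^ 18 = 53. Stack: [53]
LOAD_FAST w → push 768. Stack: [53, 768]
BINARY_OP + → 53 + 768 = 821. Stack: [821]
STORE_FAST m → m=821. Stack: []
LOAD_FAST_LOAD_FAST x,x → push 82,82. Stack: [82, 82]
BINARY_OP - → 82 - 82 = 0. Stack: [0]
STORE_FAST m → m=0. Stack: []
LOAD_FAST_LOAD_FAST b,w → push 18,768. Stack: [18, 768]
BINARY_OP - → 18 - 768 = -750. Stack: [-750]
STORE_FAST p → p=-750. Stack: []
LOAD_FAST_LOAD_FAST p,x → push -750,82. Stack: [-750, 82]
BINARY_OP ^ → -750 ^ 82 = -704. Stack: [-704]
RETURN_VALUE → return -704.

-704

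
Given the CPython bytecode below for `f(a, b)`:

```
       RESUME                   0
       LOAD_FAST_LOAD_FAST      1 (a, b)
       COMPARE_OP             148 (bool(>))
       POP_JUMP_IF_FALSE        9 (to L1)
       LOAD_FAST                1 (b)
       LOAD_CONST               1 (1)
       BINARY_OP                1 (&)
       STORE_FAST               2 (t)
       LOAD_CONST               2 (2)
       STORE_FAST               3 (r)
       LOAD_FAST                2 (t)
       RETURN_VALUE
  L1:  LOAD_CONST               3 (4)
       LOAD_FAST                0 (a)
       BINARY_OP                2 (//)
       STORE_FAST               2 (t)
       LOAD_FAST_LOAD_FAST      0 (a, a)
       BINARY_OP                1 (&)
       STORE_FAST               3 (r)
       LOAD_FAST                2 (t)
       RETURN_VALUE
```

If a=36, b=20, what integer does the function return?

0

LOAD_FAST_LOAD_FAST a,b → push 36,20. Stack: [36, 20]
COMPARE_OP bool(>) → 36 vs 20 = True. Stack: [True]
POP_JUMP_IF_FALSE → pop True; no jump. Stack: []
LOAD_FAST b → push 20. Stack: [20]
LOAD_CONST → push 1. Stack: [20, 1]
BINARY_OP & → 20 & 1 = 0. Stack: [0]
STORE_FAST t → t=0. Stack: []
LOAD_CONST → push 2. Stack: [2]
STORE_FAST r → r=2. Stack: []
LOAD_FAST t → push 0. Stack: [0]
RETURN_VALUE → return 0.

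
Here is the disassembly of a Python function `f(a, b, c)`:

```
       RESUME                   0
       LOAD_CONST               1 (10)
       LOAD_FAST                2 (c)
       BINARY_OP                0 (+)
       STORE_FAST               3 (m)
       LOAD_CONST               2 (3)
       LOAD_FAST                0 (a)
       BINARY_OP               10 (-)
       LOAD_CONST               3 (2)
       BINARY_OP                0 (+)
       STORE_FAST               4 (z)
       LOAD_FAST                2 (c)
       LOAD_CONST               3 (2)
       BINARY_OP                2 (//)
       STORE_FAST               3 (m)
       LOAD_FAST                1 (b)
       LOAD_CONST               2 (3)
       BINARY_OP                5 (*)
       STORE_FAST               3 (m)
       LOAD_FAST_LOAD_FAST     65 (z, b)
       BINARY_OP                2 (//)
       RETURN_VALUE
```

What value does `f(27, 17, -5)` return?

-2

LOAD_CONST → push 10. Stack: [10]
LOAD_FAST c → push -5. Stack: [10, -5]
BINARY_OP + → 10 + -5 = 5. Stack: [5]
STORE_FAST m → m=5. Stack: []
LOAD_CONST → push 3. Stack: [3]
LOAD_FAST a → push 27. Stack: [3, 27]
BINARY_OP - → 3 - 27 = -24. Stack: [-24]
LOAD_CONST → push 2. Stack: [-24, 2]
BINARY_OP + → -24 + 2 = -22. Stack: [-22]
STORE_FAST z → z=-22. Stack: []
LOAD_FAST c → push -5. Stack: [-5]
LOAD_CONST → push 2. Stack: [-5, 2]
BINARY_OP // → -5 // 2 = -3. Stack: [-3]
STORE_FAST m → m=-3. Stack: []
LOAD_FAST b → push 17. Stack: [17]
LOAD_CONST → push 3. Stack: [17, 3]
BINARY_OP * → 17 * 3 = 51. Stack: [51]
STORE_FAST m → m=51. Stack: []
LOAD_FAST_LOAD_FAST z,b → push -22,17. Stack: [-22, 17]
BINARY_OP // → -22 // 17 = -2. Stack: [-2]
RETURN_VALUE → return -2.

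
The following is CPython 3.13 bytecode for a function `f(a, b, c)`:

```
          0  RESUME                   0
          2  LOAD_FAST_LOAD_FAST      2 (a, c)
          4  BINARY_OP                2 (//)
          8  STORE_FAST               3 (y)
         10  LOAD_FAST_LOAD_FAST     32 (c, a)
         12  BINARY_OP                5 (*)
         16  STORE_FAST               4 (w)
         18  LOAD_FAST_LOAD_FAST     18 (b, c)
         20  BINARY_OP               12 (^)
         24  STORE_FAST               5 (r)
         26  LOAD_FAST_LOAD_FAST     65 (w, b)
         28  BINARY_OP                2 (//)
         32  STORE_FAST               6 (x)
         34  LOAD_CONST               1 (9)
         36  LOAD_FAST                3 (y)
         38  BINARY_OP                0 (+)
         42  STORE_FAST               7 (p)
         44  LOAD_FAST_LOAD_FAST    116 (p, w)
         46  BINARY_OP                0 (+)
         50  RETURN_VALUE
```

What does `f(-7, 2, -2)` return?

26

LOAD_FAST_LOAD_FAST a,c → push -7,-2. Stack: [-7, -2]
BINARY_OP // → -7 // -2 = 3. Stack: [3]
STORE_FAST y → y=3. Stack: []
LOAD_FAST_LOAD_FAST c,a → push -2,-7. Stack: [-2, -7]
BINARY_OP * → -2 * -7 = 14. Stack: [14]
STORE_FAST w → w=14. Stack: []
LOAD_FAST_LOAD_FAST b,c → push 2,-2. Stack: [2, -2]
BINARY_OP ^ → 2 ^ -2 = -4. Stack: [-4]
STORE_FAST r → r=-4. Stack: []
LOAD_FAST_LOAD_FAST w,b → push 14,2. Stack: [14, 2]
BINARY_OP // → 14 // 2 = 7. Stack: [7]
STORE_FAST x → x=7. Stack: []
LOAD_CONST → push 9. Stack: [9]
LOAD_FAST y → push 3. Stack: [9, 3]
BINARY_OP + → 9 + 3 = 12. Stack: [12]
STORE_FAST p → p=12. Stack: []
LOAD_FAST_LOAD_FAST p,w → push 12,14. Stack: [12, 14]
BINARY_OP + → 12 + 14 = 26. Stack: [26]
RETURN_VALUE → return 26.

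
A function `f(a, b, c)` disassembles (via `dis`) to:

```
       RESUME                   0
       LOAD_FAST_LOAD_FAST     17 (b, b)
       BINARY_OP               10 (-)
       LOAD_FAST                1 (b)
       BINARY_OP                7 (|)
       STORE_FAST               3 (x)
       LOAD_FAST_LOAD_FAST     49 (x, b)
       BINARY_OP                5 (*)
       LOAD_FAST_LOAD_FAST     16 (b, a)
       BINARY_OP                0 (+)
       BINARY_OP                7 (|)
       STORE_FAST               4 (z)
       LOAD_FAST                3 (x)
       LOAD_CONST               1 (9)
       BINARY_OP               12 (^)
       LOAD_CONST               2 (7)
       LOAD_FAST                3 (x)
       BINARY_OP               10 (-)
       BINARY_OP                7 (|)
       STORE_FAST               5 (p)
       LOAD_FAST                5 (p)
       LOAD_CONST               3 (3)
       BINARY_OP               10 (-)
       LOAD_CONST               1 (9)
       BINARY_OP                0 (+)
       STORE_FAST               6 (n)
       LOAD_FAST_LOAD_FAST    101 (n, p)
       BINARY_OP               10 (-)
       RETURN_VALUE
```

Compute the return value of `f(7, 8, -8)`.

LOAD_FAST_LOAD_FAST b,b → push 8,8. Stack: [8, 8]
BINARY_OP - → 8 - 8 = 0. Stack: [0]
LOAD_FAST b → push 8. Stack: [0, 8]
BINARY_OP | → 0 | 8 = 8. Stack: [8]
STORE_FAST x → x=8. Stack: []
LOAD_FAST_LOAD_FAST x,b → push 8,8. Stack: [8, 8]
BINARY_OP * → 8 * 8 = 64. Stack: [64]
LOAD_FAST_LOAD_FAST b,a → push 8,7. Stack: [64, 8, 7]
BINARY_OP + → 8 + 7 = 15. Stack: [64, 15]
BINARY_OP | → 64 | 15 = 79. Stack: [79]
STORE_FAST z → z=79. Stack: []
LOAD_FAST x → push 8. Stack: [8]
LOAD_CONST → push 9. Stack: [8, 9]
BINARY_OP ^ → 8 ^ 9 = 1. Stack: [1]
LOAD_CONST → push 7. Stack: [1, 7]
LOAD_FAST x → push 8. Stack: [1, 7, 8]
BINARY_OP - → 7 - 8 = -1. Stack: [1, -1]
BINARY_OP | → 1 | -1 = -1. Stack: [-1]
STORE_FAST p → p=-1. Stack: []
LOAD_FAST p → push -1. Stack: [-1]
LOAD_CONST → push 3. Stack: [-1, 3]
BINARY_OP - → -1 - 3 = -4. Stack: [-4]
LOAD_CONST → push 9. Stack: [-4, 9]
BINARY_OP + → -4 + 9 = 5. Stack: [5]
STORE_FAST n → n=5. Stack: []
LOAD_FAST_LOAD_FAST n,p → push 5,-1. Stack: [5, -1]
BINARY_OP - → 5 - -1 = 6. Stack: [6]
RETURN_VALUE → return 6.

6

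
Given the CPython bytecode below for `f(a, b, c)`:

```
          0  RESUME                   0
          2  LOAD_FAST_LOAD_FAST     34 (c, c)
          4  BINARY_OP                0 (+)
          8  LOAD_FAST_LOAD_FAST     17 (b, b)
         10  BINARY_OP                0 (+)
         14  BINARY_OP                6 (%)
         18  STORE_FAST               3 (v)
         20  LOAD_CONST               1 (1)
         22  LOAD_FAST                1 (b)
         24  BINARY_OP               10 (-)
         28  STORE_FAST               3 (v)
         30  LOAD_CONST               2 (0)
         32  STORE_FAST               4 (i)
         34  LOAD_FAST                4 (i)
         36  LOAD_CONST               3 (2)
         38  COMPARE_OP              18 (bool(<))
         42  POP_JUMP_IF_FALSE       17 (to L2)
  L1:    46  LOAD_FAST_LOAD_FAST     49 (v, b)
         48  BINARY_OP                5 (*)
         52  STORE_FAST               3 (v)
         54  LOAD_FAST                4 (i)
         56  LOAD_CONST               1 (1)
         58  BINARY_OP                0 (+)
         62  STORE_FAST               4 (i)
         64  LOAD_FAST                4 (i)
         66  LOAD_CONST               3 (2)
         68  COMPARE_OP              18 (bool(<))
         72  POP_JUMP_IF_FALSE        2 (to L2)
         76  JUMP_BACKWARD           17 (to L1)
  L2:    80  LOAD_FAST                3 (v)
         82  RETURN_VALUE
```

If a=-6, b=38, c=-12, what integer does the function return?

-53428

LOAD_FAST_LOAD_FAST c,c → push -12,-12. Stack: [-12, -12]
BINARY_OP + → -12 + -12 = -24. Stack: [-24]
LOAD_FAST_LOAD_FAST b,b → push 38,38. Stack: [-24, 38, 38]
BINARY_OP + → 38 + 38 = 76. Stack: [-24, 76]
BINARY_OP % → -24 % 76 = 52. Stack: [52]
STORE_FAST v → v=52. Stack: []
LOAD_CONST → push 1. Stack: [1]
LOAD_FAST b → push 38. Stack: [1, 38]
BINARY_OP - → 1 - 38 = -37. Stack: [-37]
STORE_FAST v → v=-37. Stack: []
LOAD_CONST → push 0. Stack: [0]
STORE_FAST i → i=0. Stack: []
LOAD_FAST i → push 0. Stack: [0]
LOAD_CONST → push 2. Stack: [0, 2]
COMPARE_OP bool(<) → 0 vs 2 = True. Stack: [True]
POP_JUMP_IF_FALSE → pop True; no jump. Stack: []
LOAD_FAST_LOAD_FAST v,b → push -37,38. Stack: [-37, 38]
BINARY_OP * → -37 * 38 = -1406. Stack: [-1406]
STORE_FAST v → v=-1406. Stack: []
LOAD_FAST i → push 0. Stack: [0]
LOAD_CONST → push 1. Stack: [0, 1]
BINARY_OP + → 0 + 1 = 1. Stack: [1]
STORE_FAST i → i=1. Stack: []
LOAD_FAST i → push 1. Stack: [1]
LOAD_CONST → push 2. Stack: [1, 2]
COMPARE_OP bool(<) → 1 vs 2 = True. Stack: [True]
POP_JUMP_IF_FALSE → pop True; no jump. Stack: []
LOAD_FAST_LOAD_FAST v,b → push -1406,38. Stack: [-1406, 38]
BINARY_OP * → -1406 * 38 = -53428. Stack: [-53428]
STORE_FAST v → v=-53428. Stack: []
LOAD_FAST i → push 1. Stack: [1]
LOAD_CONST → push 1. Stack: [1, 1]
BINARY_OP + → 1 + 1 = 2. Stack: [2]
STORE_FAST i → i=2. Stack: []
LOAD_FAST i → push 2. Stack: [2]
LOAD_CONST → push 2. Stack: [2, 2]
COMPARE_OP bool(<) → 2 vs 2 = False. Stack: [False]
POP_JUMP_IF_FALSE → pop False; jump. Stack: []
LOAD_FAST v → push -53428. Stack: [-53428]
RETURN_VALUE → return -53428.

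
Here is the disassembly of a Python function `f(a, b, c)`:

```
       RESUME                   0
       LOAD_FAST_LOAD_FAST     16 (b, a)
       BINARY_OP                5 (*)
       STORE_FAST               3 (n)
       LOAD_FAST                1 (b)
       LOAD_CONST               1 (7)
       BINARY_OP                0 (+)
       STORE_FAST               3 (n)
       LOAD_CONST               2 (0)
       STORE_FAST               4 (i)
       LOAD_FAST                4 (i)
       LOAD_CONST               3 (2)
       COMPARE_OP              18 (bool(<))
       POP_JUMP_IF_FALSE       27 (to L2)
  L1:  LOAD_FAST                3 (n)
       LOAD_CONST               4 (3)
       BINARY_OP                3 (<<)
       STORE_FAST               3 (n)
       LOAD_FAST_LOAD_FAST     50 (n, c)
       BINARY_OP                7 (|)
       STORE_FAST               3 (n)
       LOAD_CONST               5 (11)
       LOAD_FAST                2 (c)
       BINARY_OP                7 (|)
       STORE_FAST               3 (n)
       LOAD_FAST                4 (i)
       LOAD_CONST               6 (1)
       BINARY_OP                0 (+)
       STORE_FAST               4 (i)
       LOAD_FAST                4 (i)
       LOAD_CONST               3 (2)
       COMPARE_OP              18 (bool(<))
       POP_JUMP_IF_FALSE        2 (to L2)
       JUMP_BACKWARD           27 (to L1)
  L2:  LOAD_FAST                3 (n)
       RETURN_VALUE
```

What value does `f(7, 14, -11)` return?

-1

LOAD_FAST_LOAD_FAST b,a → push 14,7. Stack: [14, 7]
BINARY_OP * → 14 * 7 = 98. Stack: [98]
STORE_FAST n → n=98. Stack: []
LOAD_FAST b → push 14. Stack: [14]
LOAD_CONST → push 7. Stack: [14, 7]
BINARY_OP + → 14 + 7 = 21. Stack: [21]
STORE_FAST n → n=21. Stack: []
LOAD_CONST → push 0. Stack: [0]
STORE_FAST i → i=0. Stack: []
LOAD_FAST i → push 0. Stack: [0]
LOAD_CONST → push 2. Stack: [0, 2]
COMPARE_OP bool(<) → 0 vs 2 = True. Stack: [True]
POP_JUMP_IF_FALSE → pop True; no jump. Stack: []
LOAD_FAST n → push 21. Stack: [21]
LOAD_CONST → push 3. Stack: [21, 3]
BINARY_OP << → 21 << 3 = 168. Stack: [168]
STORE_FAST n → n=168. Stack: []
LOAD_FAST_LOAD_FAST n,c → push 168,-11. Stack: [168, -11]
BINARY_OP | → 168 | -11 = -3. Stack: [-3]
STORE_FAST n → n=-3. Stack: []
LOAD_CONST → push 11. Stack: [11]
LOAD_FAST c → push -11. Stack: [11, -11]
BINARY_OP | → 11 | -11 = -1. Stack: [-1]
STORE_FAST n → n=-1. Stack: []
LOAD_FAST i → push 0. Stack: [0]
LOAD_CONST → push 1. Stack: [0, 1]
BINARY_OP + → 0 + 1 = 1. Stack: [1]
STORE_FAST i → i=1. Stack: []
LOAD_FAST i → push 1. Stack: [1]
LOAD_CONST → push 2. Stack: [1, 2]
COMPARE_OP bool(<) → 1 vs 2 = True. Stack: [True]
POP_JUMP_IF_FALSE → pop True; no jump. Stack: []
LOAD_FAST n → push -1. Stack: [-1]
LOAD_CONST → push 3. Stack: [-1, 3]
BINARY_OP << → -1 << 3 = -8. Stack: [-8]
STORE_FAST n → n=-8. Stack: []
LOAD_FAST_LOAD_FAST n,c → push -8,-11. Stack: [-8, -11]
BINARY_OP | → -8 | -11 = -3. Stack: [-3]
STORE_FAST n → n=-3. Stack: []
LOAD_CONST → push 11. Stack: [11]
LOAD_FAST c → push -11. Stack: [11, -11]
BINARY_OP | → 11 | -11 = -1. Stack: [-1]
STORE_FAST n → n=-1. Stack: []
LOAD_FAST i → push 1. Stack: [1]
LOAD_CONST → push 1. Stack: [1, 1]
BINARY_OP + → 1 + 1 = 2. Stack: [2]
STORE_FAST i → i=2. Stack: []
LOAD_FAST i → push 2. Stack: [2]
LOAD_CONST → push 2. Stack: [2, 2]
COMPARE_OP bool(<) → 2 vs 2 = False. Stack: [False]
POP_JUMP_IF_FALSE → pop False; jump. Stack: []
LOAD_FAST n → push -1. Stack: [-1]
RETURN_VALUE → return -1.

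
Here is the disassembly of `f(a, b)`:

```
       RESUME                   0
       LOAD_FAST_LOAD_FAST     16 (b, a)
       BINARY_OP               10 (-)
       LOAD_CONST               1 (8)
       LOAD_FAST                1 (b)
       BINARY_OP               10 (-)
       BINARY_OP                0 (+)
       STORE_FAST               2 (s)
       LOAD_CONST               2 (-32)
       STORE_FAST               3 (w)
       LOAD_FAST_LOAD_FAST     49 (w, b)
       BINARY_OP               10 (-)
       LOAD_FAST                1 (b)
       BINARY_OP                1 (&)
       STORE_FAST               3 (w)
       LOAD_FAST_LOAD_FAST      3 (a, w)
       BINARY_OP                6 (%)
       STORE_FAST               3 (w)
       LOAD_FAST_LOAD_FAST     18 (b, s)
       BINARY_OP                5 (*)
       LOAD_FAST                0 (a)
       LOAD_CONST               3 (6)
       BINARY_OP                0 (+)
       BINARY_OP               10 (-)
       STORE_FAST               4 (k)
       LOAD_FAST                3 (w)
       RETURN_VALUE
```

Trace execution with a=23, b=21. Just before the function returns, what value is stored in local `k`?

LOAD_FAST_LOAD_FAST b,a → push 21,23. Stack: [21, 23]
BINARY_OP - → 21 - 23 = -2. Stack: [-2]
LOAD_CONST → push 8. Stack: [-2, 8]
LOAD_FAST b → push 21. Stack: [-2, 8, 21]
BINARY_OP - → 8 - 21 = -13. Stack: [-2, -13]
BINARY_OP + → -2 + -13 = -15. Stack: [-15]
STORE_FAST s → s=-15. Stack: []
LOAD_CONST → push -32. Stack: [-32]
STORE_FAST w → w=-32. Stack: []
LOAD_FAST_LOAD_FAST w,b → push -32,21. Stack: [-32, 21]
BINARY_OP - → -32 - 21 = -53. Stack: [-53]
LOAD_FAST b → push 21. Stack: [-53, 21]
BINARY_OP & → -53 & 21 = 1. Stack: [1]
STORE_FAST w → w=1. Stack: []
LOAD_FAST_LOAD_FAST a,w → push 23,1. Stack: [23, 1]
BINARY_OP % → 23 % 1 = 0. Stack: [0]
STORE_FAST w → w=0. Stack: []
LOAD_FAST_LOAD_FAST b,s → push 21,-15. Stack: [21, -15]
BINARY_OP * → 21 * -15 = -315. Stack: [-315]
LOAD_FAST a → push 23. Stack: [-315, 23]
LOAD_CONST → push 6. Stack: [-315, 23, 6]
BINARY_OP + → 23 + 6 = 29. Stack: [-315, 29]
BINARY_OP - → -315 - 29 = -344. Stack: [-344]
STORE_FAST k → k=-344. Stack: []
LOAD_FAST w → push 0. Stack: [0]
RETURN_VALUE → return 0.

-344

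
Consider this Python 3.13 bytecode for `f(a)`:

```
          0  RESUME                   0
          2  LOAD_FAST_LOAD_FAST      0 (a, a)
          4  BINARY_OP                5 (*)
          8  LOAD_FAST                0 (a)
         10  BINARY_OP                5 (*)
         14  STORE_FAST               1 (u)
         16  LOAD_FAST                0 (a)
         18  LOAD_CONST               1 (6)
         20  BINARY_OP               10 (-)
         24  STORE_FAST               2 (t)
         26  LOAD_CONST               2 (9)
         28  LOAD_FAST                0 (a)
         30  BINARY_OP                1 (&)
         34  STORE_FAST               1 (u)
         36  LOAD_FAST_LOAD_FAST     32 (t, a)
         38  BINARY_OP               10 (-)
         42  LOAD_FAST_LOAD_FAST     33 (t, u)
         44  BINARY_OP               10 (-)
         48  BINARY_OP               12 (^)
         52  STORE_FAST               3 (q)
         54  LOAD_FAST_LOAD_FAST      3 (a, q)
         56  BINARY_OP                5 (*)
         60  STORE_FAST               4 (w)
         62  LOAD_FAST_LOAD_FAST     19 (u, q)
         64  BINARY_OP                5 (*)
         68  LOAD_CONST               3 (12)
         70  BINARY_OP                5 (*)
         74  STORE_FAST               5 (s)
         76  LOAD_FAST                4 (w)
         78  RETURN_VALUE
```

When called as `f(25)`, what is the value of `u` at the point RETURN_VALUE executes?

9

LOAD_FAST_LOAD_FAST a,a → push 25,25. Stack: [25, 25]
BINARY_OP * → 25 * 25 = 625. Stack: [625]
LOAD_FAST a → push 25. Stack: [625, 25]
BINARY_OP * → 625 * 25 = 15625. Stack: [15625]
STORE_FAST u → u=15625. Stack: []
LOAD_FAST a → push 25. Stack: [25]
LOAD_CONST → push 6. Stack: [25, 6]
BINARY_OP - → 25 - 6 = 19. Stack: [19]
STORE_FAST t → t=19. Stack: []
LOAD_CONST → push 9. Stack: [9]
LOAD_FAST a → push 25. Stack: [9, 25]
BINARY_OP & → 9 & 25 = 9. Stack: [9]
STORE_FAST u → u=9. Stack: []
LOAD_FAST_LOAD_FAST t,a → push 19,25. Stack: [19, 25]
BINARY_OP - → 19 - 25 = -6. Stack: [-6]
LOAD_FAST_LOAD_FAST t,u → push 19,9. Stack: [-6, 19, 9]
BINARY_OP - → 19 - 9 = 10. Stack: [-6, 10]
BINARY_OP ^ → -6 ^ 10 = -16. Stack: [-16]
STORE_FAST q → q=-16. Stack: []
LOAD_FAST_LOAD_FAST a,q → push 25,-16. Stack: [25, -16]
BINARY_OP * → 25 * -16 = -400. Stack: [-400]
STORE_FAST w → w=-400. Stack: []
LOAD_FAST_LOAD_FAST u,q → push 9,-16. Stack: [9, -16]
BINARY_OP * → 9 * -16 = -144. Stack: [-144]
LOAD_CONST → push 12. Stack: [-144, 12]
BINARY_OP * → -144 * 12 = -1728. Stack: [-1728]
STORE_FAST s → s=-1728. Stack: []
LOAD_FAST w → push -400. Stack: [-400]
RETURN_VALUE → return -400.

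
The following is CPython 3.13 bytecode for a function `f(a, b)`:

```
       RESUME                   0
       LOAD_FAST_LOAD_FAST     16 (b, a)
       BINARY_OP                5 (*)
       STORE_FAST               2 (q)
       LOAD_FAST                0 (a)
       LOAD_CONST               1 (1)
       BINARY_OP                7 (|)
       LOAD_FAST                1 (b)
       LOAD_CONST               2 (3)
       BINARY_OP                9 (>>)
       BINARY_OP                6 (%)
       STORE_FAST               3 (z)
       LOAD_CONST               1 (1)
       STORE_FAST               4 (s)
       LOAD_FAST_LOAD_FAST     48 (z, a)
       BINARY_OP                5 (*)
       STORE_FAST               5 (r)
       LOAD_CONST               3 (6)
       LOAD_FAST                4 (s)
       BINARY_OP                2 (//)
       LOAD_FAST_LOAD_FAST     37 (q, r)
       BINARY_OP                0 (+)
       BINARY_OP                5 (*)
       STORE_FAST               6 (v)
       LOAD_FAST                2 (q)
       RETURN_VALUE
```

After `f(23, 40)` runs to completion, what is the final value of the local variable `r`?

LOAD_FAST_LOAD_FAST b,a → push 40,23. Stack: [40, 23]
BINARY_OP * → 40 * 23 = 920. Stack: [920]
STORE_FAST q → q=920. Stack: []
LOAD_FAST a → push 23. Stack: [23]
LOAD_CONST → push 1. Stack: [23, 1]
BINARY_OP | → 23 | 1 = 23. Stack: [23]
LOAD_FAST b → push 40. Stack: [23, 40]
LOAD_CONST → push 3. Stack: [23, 40, 3]
BINARY_OP >> → 40 >> 3 = 5. Stack: [23, 5]
BINARY_OP % → 23 % 5 = 3. Stack: [3]
STORE_FAST z → z=3. Stack: []
LOAD_CONST → push 1. Stack: [1]
STORE_FAST s → s=1. Stack: []
LOAD_FAST_LOAD_FAST z,a → push 3,23. Stack: [3, 23]
BINARY_OP * → 3 * 23 = 69. Stack: [69]
STORE_FAST r → r=69. Stack: []
LOAD_CONST → push 6. Stack: [6]
LOAD_FAST s → push 1. Stack: [6, 1]
BINARY_OP // → 6 // 1 = 6. Stack: [6]
LOAD_FAST_LOAD_FAST q,r → push 920,69. Stack: [6, 920, 69]
BINARY_OP + → 920 + 69 = 989. Stack: [6, 989]
BINARY_OP * → 6 * 989 = 5934. Stack: [5934]
STORE_FAST v → v=5934. Stack: []
LOAD_FAST q → push 920. Stack: [920]
RETURN_VALUE → return 920.

69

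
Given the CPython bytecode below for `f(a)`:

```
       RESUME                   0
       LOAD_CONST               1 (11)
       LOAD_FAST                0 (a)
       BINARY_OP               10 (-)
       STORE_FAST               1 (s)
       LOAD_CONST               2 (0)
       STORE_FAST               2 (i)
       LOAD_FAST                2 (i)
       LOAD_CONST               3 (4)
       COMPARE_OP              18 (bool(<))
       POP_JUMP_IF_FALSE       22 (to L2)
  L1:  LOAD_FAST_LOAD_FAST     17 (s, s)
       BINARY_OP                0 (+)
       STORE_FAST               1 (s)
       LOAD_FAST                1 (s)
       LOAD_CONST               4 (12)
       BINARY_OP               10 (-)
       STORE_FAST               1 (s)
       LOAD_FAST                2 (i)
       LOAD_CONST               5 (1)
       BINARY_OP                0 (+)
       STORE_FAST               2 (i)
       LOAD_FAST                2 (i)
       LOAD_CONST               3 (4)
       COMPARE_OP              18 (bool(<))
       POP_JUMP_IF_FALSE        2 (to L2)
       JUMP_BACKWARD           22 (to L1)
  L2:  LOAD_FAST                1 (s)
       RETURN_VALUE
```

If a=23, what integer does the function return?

-372

LOAD_CONST → push 11
LOAD_FAST a → push 23
BINARY_OP - → 11 - 23 = -12
STORE_FAST s → s=-12
LOAD_CONST → push 0
STORE_FAST i → i=0
LOAD_FAST i → push 0
LOAD_CONST → push 4
COMPARE_OP bool(<) → 0 vs 4 = True
POP_JUMP_IF_FALSE → pop True; no jump
LOAD_FAST_LOAD_FAST s,s → push -12,-12
BINARY_OP + → -12 + -12 = -24
STORE_FAST s → s=-24
LOAD_FAST s → push -24
LOAD_CONST → push 12
BINARY_OP - → -24 - 12 = -36
STORE_FAST s → s=-36
LOAD_FAST i → push 0
LOAD_CONST → push 1
BINARY_OP + → 0 + 1 = 1
STORE_FAST i → i=1
LOAD_FAST i → push 1
LOAD_CONST → push 4
COMPARE_OP bool(<) → 1 vs 4 = True
POP_JUMP_IF_FALSE → pop True; no jump
LOAD_FAST_LOAD_FAST s,s → push -36,-36
BINARY_OP + → -36 + -36 = -72
STORE_FAST s → s=-72
LOAD_FAST s → push -72
LOAD_CONST → push 12
BINARY_OP - → -72 - 12 = -84
STORE_FAST s → s=-84
LOAD_FAST i → push 1
LOAD_CONST → push 1
BINARY_OP + → 1 + 1 = 2
STORE_FAST i → i=2
LOAD_FAST i → push 2
LOAD_CONST → push 4
COMPARE_OP bool(<) → 2 vs 4 = True
POP_JUMP_IF_FALSE → pop True; no jump
LOAD_FAST_LOAD_FAST s,s → push -84,-84
BINARY_OP + → -84 + -84 = -168
STORE_FAST s → s=-168
LOAD_FAST s → push -168
LOAD_CONST → push 12
BINARY_OP - → -168 - 12 = -180
STORE_FAST s → s=-180
LOAD_FAST i → push 2
LOAD_CONST → push 1
BINARY_OP + → 2 + 1 = 3
STORE_FAST i → i=3
LOAD_FAST i → push 3
LOAD_CONST → push 4
COMPARE_OP bool(<) → 3 vs 4 = True
POP_JUMP_IF_FALSE → pop True; no jump
LOAD_FAST_LOAD_FAST s,s → push -180,-180
BINARY_OP + → -180 + -180 = -360
STORE_FAST s → s=-360
LOAD_FAST s → push -360
LOAD_CONST → push 12
BINARY_OP - → -360 - 12 = -372
STORE_FAST s → s=-372
LOAD_FAST i → push 3
LOAD_CONST → push 1
BINARY_OP + → 3 + 1 = 4
STORE_FAST i → i=4
LOAD_FAST i → push 4
LOAD_CONST → push 4
COMPARE_OP bool(<) → 4 vs 4 = False
POP_JUMP_IF_FALSE → pop False; jump
LOAD_FAST s → push -372
RETURN_VALUE → return -372.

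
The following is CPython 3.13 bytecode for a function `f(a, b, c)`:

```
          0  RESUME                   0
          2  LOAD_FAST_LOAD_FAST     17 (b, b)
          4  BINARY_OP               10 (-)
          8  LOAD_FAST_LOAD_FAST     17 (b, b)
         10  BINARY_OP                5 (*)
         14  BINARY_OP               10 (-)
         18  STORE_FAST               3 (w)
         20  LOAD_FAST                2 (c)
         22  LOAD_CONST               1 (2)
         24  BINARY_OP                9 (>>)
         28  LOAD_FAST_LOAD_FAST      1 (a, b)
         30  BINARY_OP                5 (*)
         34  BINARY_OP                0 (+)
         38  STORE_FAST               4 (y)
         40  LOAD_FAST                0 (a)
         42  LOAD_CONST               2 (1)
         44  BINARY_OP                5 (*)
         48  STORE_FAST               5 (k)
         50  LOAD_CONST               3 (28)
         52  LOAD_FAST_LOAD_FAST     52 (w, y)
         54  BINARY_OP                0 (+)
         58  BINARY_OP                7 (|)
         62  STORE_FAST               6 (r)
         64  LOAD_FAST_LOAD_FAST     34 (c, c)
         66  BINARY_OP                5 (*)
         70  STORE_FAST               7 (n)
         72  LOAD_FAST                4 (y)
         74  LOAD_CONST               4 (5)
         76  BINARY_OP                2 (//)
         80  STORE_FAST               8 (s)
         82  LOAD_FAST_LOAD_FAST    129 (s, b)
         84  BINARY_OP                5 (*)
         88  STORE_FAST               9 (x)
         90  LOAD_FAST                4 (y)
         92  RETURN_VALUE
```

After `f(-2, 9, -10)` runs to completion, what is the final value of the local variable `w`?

-81

LOAD_FAST_LOAD_FAST b,b → push 9,9. Stack: [9, 9]
BINARY_OP - → 9 - 9 = 0. Stack: [0]
LOAD_FAST_LOAD_FAST b,b → push 9,9. Stack: [0, 9, 9]
BINARY_OP * → 9 * 9 = 81. Stack: [0, 81]
BINARY_OP - → 0 - 81 = -81. Stack: [-81]
STORE_FAST w → w=-81. Stack: []
LOAD_FAST c → push -10. Stack: [-10]
LOAD_CONST → push 2. Stack: [-10, 2]
BINARY_OP >> → -10 >> 2 = -3. Stack: [-3]
LOAD_FAST_LOAD_FAST a,b → push -2,9. Stack: [-3, -2, 9]
BINARY_OP * → -2 * 9 = -18. Stack: [-3, -18]
BINARY_OP + → -3 + -18 = -21. Stack: [-21]
STORE_FAST y → y=-21. Stack: []
LOAD_FAST a → push -2. Stack: [-2]
LOAD_CONST → push 1. Stack: [-2, 1]
BINARY_OP * → -2 * 1 = -2. Stack: [-2]
STORE_FAST k → k=-2. Stack: []
LOAD_CONST → push 28. Stack: [28]
LOAD_FAST_LOAD_FAST w,y → push -81,-21. Stack: [28, -81, -21]
BINARY_OP + → -81 + -21 = -102. Stack: [28, -102]
BINARY_OP | → 28 | -102 = -98. Stack: [-98]
STORE_FAST r → r=-98. Stack: []
LOAD_FAST_LOAD_FAST c,c → push -10,-10. Stack: [-10, -10]
BINARY_OP * → -10 * -10 = 100. Stack: [100]
STORE_FAST n → n=100. Stack: []
LOAD_FAST y → push -21. Stack: [-21]
LOAD_CONST → push 5. Stack: [-21, 5]
BINARY_OP // → -21 // 5 = -5. Stack: [-5]
STORE_FAST s → s=-5. Stack: []
LOAD_FAST_LOAD_FAST s,b → push -5,9. Stack: [-5, 9]
BINARY_OP * → -5 * 9 = -45. Stack: [-45]
STORE_FAST x → x=-45. Stack: []
LOAD_FAST y → push -21. Stack: [-21]
RETURN_VALUE → return -21.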